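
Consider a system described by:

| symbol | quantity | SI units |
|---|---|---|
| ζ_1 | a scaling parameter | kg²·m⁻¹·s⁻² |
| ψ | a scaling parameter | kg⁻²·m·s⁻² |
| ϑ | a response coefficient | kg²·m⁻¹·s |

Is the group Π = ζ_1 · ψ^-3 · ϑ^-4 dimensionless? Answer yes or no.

yes

Sum the exponent of each base dimension across the product:
  M: [ζ_1]_M − 3·[ψ]_M − 4·[ϑ]_M = (2) − 3·(-2) − 4·(2) = 0
  L: [ζ_1]_L − 3·[ψ]_L − 4·[ϑ]_L = (-1) − 3·(1) − 4·(-1) = 0
  T: [ζ_1]_T − 3·[ψ]_T − 4·[ϑ]_T = (-2) − 3·(-2) − 4·(1) = 0
All base exponents vanish — dimensionless.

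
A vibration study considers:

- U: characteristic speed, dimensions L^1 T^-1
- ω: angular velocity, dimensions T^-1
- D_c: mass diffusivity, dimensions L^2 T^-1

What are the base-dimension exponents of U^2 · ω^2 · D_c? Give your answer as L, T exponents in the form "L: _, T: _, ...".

L: 4, T: -5

Collect each base-dimension exponent across the product:
  L: 2·(1) + 2·(0) + (2) = 4
  T: 2·(-1) + 2·(-1) + (-1) = -5
So the dimensions are [L⁴ T⁻⁵].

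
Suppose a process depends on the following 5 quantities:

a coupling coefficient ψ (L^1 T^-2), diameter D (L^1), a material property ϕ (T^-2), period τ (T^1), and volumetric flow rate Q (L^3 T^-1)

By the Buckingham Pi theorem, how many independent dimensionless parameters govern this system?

3

There are 5 variables and 2 base dimensions (L, T).
The dimension matrix has rank 2.
Independent dimensionless groups: 5 − 2 = 3.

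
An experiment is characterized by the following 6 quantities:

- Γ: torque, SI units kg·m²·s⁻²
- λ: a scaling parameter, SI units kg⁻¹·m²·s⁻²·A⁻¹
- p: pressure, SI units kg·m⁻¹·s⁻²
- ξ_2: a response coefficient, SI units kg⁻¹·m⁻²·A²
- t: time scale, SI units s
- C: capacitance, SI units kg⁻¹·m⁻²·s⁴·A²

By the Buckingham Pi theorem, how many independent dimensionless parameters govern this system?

There are 6 variables and 4 base dimensions (M, L, T, I).
The dimension matrix has rank 4.
Independent dimensionless groups: 6 − 4 = 2.

2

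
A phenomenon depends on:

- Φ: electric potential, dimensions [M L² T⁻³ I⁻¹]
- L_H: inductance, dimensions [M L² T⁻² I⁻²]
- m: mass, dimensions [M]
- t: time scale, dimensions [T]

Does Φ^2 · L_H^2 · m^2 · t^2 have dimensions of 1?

no

Sum the exponent of each base dimension across the product:
  M: 2·[Φ]_M + 2·[L_H]_M + 2·[m]_M + 2·[t]_M = 2·(1) + 2·(1) + 2·(1) + 2·(0) = 6
  L: 2·[Φ]_L + 2·[L_H]_L + 2·[m]_L + 2·[t]_L = 2·(2) + 2·(2) + 2·(0) + 2·(0) = 8
  T: 2·[Φ]_T + 2·[L_H]_T + 2·[m]_T + 2·[t]_T = 2·(-3) + 2·(-2) + 2·(0) + 2·(1) = -8
  I: 2·[Φ]_I + 2·[L_H]_I + 2·[m]_I + 2·[t]_I = 2·(-1) + 2·(-2) + 2·(0) + 2·(0) = -6
Net dimensions [M⁶ L⁸ T⁻⁸ I⁻⁶] ≠ [1] — not dimensionless.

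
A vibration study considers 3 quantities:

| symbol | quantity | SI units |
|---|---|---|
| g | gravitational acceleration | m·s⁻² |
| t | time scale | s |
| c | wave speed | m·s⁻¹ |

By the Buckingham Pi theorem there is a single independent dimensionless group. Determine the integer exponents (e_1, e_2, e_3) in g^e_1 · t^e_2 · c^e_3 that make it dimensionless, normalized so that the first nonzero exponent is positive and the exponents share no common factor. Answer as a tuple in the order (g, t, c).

(1, 1, -1)

L: e_1·(1) + e_2·(0) + e_3·(1) = 0
T: e_1·(-2) + e_2·(1) + e_3·(-1) = 0
Solving this homogeneous linear system for the smallest-integer solution (first nonzero entry positive) gives (1, 1, -1).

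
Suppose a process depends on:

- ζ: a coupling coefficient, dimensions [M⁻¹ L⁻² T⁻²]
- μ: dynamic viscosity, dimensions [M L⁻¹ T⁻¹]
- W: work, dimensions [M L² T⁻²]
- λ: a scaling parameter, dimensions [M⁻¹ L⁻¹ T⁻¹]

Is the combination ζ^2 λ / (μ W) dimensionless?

Sum the exponent of each base dimension across the product:
  M: 2·[ζ]_M − [μ]_M − [W]_M + [λ]_M = 2·(-1) − (1) − (1) + (-1) = -5
  L: 2·[ζ]_L − [μ]_L − [W]_L + [λ]_L = 2·(-2) − (-1) − (2) + (-1) = -6
  T: 2·[ζ]_T − [μ]_T − [W]_T + [λ]_T = 2·(-2) − (-1) − (-2) + (-1) = -2
Net dimensions [M⁻⁵ L⁻⁶ T⁻²] ≠ [1] — not dimensionless.

no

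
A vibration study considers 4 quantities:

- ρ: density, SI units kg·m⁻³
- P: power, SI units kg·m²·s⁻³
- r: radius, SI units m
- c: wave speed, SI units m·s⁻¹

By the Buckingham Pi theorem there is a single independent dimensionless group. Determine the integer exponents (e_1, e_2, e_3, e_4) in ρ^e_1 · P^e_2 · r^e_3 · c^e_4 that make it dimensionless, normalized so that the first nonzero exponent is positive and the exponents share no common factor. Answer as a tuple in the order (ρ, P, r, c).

(1, -1, 2, 3)

M: e_1·(1) + e_2·(1) + e_3·(0) + e_4·(0) = 0
L: e_1·(-3) + e_2·(2) + e_3·(1) + e_4·(1) = 0
T: e_1·(0) + e_2·(-3) + e_3·(0) + e_4·(-1) = 0
Solving this homogeneous linear system for the smallest-integer solution (first nonzero entry positive) gives (1, -1, 2, 3).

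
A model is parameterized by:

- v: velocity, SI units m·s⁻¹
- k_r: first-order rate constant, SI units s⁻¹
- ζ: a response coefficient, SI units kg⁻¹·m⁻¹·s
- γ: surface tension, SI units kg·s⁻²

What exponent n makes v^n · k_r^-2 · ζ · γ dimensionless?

Balance the L exponent: (1)·n from v, plus −2·(0) + (-1) + (0) = -1 from the rest, must sum to zero.
n − 1 = 0, so n = 1.

1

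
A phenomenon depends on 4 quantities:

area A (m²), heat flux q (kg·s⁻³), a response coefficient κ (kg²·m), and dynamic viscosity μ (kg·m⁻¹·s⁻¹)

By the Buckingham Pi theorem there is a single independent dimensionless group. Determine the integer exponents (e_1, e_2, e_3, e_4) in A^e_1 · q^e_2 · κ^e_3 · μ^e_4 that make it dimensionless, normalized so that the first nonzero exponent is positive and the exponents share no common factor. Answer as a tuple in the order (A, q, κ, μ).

(2, -1, -1, 3)

M: e_1·(0) + e_2·(1) + e_3·(2) + e_4·(1) = 0
L: e_1·(2) + e_2·(0) + e_3·(1) + e_4·(-1) = 0
T: e_1·(0) + e_2·(-3) + e_3·(0) + e_4·(-1) = 0
Solving this homogeneous linear system for the smallest-integer solution (first nonzero entry positive) gives (2, -1, -1, 3).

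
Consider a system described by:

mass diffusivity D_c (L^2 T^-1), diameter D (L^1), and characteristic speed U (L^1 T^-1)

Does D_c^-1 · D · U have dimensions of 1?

Sum the exponent of each base dimension across the product:
  M: −[D_c]_M + [D]_M + [U]_M = −(0) + (0) + (0) = 0
  L: −[D_c]_L + [D]_L + [U]_L = −(2) + (1) + (1) = 0
  T: −[D_c]_T + [D]_T + [U]_T = −(-1) + (0) + (-1) = 0
  N: −[D_c]_N + [D]_N + [U]_N = −(0) + (0) + (0) = 0
All base exponents vanish — dimensionless.

yes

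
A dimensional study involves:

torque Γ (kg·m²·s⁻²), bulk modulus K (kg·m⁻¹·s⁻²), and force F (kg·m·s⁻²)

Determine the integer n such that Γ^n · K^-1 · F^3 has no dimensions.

Balance the M exponent: (1)·n from Γ, plus −(1) + 3·(1) = 2 from the rest, must sum to zero.
n + 2 = 0, so n = -2.

-2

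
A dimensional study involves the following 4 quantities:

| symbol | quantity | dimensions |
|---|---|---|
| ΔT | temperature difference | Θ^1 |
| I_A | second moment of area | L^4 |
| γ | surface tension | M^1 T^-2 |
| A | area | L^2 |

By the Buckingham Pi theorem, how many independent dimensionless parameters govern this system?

There are 4 variables and 4 base dimensions (M, L, T, Θ).
The dimension matrix has rank 3 (less than 4: the dimension vectors are linearly dependent).
Independent dimensionless groups: 4 − 3 = 1.

1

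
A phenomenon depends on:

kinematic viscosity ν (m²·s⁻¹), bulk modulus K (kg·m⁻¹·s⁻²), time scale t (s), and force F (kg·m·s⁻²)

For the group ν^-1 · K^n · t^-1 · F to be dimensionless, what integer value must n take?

-1

Balance the M exponent: (1)·n from K, plus −(0) − (0) + (1) = 1 from the rest, must sum to zero.
n + 1 = 0, so n = -1.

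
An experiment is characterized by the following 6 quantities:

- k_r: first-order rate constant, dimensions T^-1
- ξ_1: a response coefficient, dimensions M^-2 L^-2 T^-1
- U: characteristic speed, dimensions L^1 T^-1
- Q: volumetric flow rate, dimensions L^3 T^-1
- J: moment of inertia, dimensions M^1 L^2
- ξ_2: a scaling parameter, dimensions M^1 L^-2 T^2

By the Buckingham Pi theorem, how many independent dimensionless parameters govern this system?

There are 6 variables and 3 base dimensions (M, L, T).
The dimension matrix has rank 3.
Independent dimensionless groups: 6 − 3 = 3.

3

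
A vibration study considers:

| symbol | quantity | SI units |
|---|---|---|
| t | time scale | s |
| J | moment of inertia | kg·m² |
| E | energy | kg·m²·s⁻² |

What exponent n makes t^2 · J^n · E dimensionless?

-1

Balance the M exponent: (1)·n from J, plus 2·(0) + (1) = 1 from the rest, must sum to zero.
n + 1 = 0, so n = -1.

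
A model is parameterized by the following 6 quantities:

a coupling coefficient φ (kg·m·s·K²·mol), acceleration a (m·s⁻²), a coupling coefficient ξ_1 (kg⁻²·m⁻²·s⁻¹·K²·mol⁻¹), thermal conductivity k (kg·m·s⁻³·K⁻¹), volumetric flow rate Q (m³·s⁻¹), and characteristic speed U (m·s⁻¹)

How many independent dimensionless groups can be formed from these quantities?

There are 6 variables and 5 base dimensions (M, L, T, Θ, N).
The dimension matrix has rank 5.
Independent dimensionless groups: 6 − 5 = 1.

1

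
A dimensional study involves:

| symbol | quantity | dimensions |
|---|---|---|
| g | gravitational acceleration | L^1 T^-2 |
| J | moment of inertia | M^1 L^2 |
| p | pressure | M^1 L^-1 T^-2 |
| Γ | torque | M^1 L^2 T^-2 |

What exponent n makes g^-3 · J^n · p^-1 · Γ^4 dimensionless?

-3

Balance the M exponent: (1)·n from J, plus −3·(0) − (1) + 4·(1) = 3 from the rest, must sum to zero.
n + 3 = 0, so n = -3.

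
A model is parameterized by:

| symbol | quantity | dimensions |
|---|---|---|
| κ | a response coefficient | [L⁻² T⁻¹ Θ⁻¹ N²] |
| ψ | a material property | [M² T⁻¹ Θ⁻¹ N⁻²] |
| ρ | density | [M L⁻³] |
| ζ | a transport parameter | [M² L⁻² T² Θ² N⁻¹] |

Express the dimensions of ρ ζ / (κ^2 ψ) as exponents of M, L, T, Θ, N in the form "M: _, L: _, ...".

Collect each base-dimension exponent across the product:
  M: −2·(0) − (2) + (1) + (2) = 1
  L: −2·(-2) − (0) + (-3) + (-2) = -1
  T: −2·(-1) − (-1) + (0) + (2) = 5
  Θ: −2·(-1) − (-1) + (0) + (2) = 5
  N: −2·(2) − (-2) + (0) + (-1) = -3
So the dimensions are [M L⁻¹ T⁵ Θ⁵ N⁻³].

M: 1, L: -1, T: 5, Θ: 5, N: -3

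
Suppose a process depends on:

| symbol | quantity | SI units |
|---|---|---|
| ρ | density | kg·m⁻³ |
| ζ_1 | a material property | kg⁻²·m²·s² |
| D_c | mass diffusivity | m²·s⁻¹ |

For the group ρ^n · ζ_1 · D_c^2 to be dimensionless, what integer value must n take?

2

Balance the M exponent: (1)·n from ρ, plus (-2) + 2·(0) = -2 from the rest, must sum to zero.
n − 2 = 0, so n = 2.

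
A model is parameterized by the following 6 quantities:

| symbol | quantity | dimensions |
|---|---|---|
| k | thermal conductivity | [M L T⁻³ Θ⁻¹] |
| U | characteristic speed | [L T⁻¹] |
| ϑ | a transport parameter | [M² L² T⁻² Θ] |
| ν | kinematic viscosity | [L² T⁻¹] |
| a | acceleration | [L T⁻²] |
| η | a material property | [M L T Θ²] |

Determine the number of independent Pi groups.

2

There are 6 variables and 4 base dimensions (M, L, T, Θ).
The dimension matrix has rank 4.
Independent dimensionless groups: 6 − 4 = 2.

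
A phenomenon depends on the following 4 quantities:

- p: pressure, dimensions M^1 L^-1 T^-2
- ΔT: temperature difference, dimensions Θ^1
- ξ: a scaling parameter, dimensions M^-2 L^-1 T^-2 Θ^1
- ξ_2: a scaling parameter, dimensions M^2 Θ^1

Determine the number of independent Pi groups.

There are 4 variables and 4 base dimensions (M, L, T, Θ).
The dimension matrix has rank 3 (less than 4: the dimension vectors are linearly dependent).
Independent dimensionless groups: 4 − 3 = 1.

1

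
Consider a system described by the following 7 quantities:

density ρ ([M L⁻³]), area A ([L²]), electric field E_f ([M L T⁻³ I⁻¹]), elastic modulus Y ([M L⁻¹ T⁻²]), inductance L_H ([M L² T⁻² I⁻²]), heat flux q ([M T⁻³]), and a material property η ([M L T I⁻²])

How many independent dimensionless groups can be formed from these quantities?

There are 7 variables and 4 base dimensions (M, L, T, I).
The dimension matrix has rank 4.
Independent dimensionless groups: 7 − 4 = 3.

3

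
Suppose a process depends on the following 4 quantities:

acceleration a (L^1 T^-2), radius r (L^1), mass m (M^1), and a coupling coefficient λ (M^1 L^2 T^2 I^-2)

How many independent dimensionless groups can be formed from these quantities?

There are 4 variables and 4 base dimensions (M, L, T, I).
The dimension matrix has rank 4.
Independent dimensionless groups: 4 − 4 = 0.

0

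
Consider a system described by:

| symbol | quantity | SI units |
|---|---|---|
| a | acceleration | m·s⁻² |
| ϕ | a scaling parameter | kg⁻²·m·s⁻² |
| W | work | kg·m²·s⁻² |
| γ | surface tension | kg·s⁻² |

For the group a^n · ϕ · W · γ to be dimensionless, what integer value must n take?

-3

Balance the L exponent: (1)·n from a, plus (1) + (2) + (0) = 3 from the rest, must sum to zero.
n + 3 = 0, so n = -3.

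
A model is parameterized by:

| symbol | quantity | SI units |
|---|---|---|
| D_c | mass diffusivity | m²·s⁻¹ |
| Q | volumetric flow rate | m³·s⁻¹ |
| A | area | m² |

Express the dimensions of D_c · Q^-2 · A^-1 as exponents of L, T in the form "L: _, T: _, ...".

L: -6, T: 1

Collect each base-dimension exponent across the product:
  L: (2) − 2·(3) − (2) = -6
  T: (-1) − 2·(-1) − (0) = 1
So the dimensions are [L⁻⁶ T].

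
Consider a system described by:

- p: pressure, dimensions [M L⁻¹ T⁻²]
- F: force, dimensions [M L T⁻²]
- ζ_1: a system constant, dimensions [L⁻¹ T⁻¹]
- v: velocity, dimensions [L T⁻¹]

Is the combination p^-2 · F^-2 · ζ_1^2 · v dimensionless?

Sum the exponent of each base dimension across the product:
  M: −2·[p]_M − 2·[F]_M + 2·[ζ_1]_M + [v]_M = −2·(1) − 2·(1) + 2·(0) + (0) = -4
  L: −2·[p]_L − 2·[F]_L + 2·[ζ_1]_L + [v]_L = −2·(-1) − 2·(1) + 2·(-1) + (1) = -1
  T: −2·[p]_T − 2·[F]_T + 2·[ζ_1]_T + [v]_T = −2·(-2) − 2·(-2) + 2·(-1) + (-1) = 5
Net dimensions [M⁻⁴ L⁻¹ T⁵] ≠ [1] — not dimensionless.

no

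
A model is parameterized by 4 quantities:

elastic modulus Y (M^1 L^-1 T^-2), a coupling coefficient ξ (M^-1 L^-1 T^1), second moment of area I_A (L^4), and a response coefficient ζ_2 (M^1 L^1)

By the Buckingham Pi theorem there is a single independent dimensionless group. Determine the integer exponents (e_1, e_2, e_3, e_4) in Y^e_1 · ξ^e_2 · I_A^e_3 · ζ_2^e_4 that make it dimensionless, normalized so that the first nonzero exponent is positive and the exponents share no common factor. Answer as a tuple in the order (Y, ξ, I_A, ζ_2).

(2, 4, 1, 2)

M: e_1·(1) + e_2·(-1) + e_3·(0) + e_4·(1) = 0
L: e_1·(-1) + e_2·(-1) + e_3·(4) + e_4·(1) = 0
T: e_1·(-2) + e_2·(1) + e_3·(0) + e_4·(0) = 0
Solving this homogeneous linear system for the smallest-integer solution (first nonzero entry positive) gives (2, 4, 1, 2).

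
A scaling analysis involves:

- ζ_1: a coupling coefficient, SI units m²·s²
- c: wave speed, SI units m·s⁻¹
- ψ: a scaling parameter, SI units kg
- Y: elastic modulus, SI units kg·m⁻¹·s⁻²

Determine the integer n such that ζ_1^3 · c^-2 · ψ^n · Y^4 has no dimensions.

-4

Balance the M exponent: (1)·n from ψ, plus 3·(0) − 2·(0) + 4·(1) = 4 from the rest, must sum to zero.
n + 4 = 0, so n = -4.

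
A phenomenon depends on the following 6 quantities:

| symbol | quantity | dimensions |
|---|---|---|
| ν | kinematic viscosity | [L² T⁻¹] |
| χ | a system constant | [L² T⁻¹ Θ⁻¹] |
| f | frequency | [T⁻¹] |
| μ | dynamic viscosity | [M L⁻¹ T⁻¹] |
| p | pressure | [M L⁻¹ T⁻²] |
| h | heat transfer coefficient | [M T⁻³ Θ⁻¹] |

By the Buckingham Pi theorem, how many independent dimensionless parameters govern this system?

There are 6 variables and 4 base dimensions (M, L, T, Θ).
The dimension matrix has rank 4.
Independent dimensionless groups: 6 − 4 = 2.

2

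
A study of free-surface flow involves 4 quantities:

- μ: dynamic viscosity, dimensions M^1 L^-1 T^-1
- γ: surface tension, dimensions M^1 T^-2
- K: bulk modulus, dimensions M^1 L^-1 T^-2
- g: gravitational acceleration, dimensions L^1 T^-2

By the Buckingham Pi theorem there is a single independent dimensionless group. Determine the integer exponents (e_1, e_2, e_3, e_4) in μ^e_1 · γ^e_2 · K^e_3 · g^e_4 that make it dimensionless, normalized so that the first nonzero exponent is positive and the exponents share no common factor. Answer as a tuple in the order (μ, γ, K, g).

(2, -1, -1, 1)

M: e_1·(1) + e_2·(1) + e_3·(1) + e_4·(0) = 0
L: e_1·(-1) + e_2·(0) + e_3·(-1) + e_4·(1) = 0
T: e_1·(-1) + e_2·(-2) + e_3·(-2) + e_4·(-2) = 0
Solving this homogeneous linear system for the smallest-integer solution (first nonzero entry positive) gives (2, -1, -1, 1).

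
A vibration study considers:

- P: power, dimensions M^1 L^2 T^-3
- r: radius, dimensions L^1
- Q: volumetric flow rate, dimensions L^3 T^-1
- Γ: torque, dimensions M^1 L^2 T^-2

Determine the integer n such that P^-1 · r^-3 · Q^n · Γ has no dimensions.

1

Balance the L exponent: (3)·n from Q, plus −(2) − 3·(1) + (2) = -3 from the rest, must sum to zero.
3n − 3 = 0, so n = 1.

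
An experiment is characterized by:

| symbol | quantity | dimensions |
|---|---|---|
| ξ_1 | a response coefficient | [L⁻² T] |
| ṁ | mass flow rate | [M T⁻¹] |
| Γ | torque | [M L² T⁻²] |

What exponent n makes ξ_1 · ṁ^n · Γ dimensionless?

Balance the M exponent: (1)·n from ṁ, plus (0) + (1) = 1 from the rest, must sum to zero.
n + 1 = 0, so n = -1.

-1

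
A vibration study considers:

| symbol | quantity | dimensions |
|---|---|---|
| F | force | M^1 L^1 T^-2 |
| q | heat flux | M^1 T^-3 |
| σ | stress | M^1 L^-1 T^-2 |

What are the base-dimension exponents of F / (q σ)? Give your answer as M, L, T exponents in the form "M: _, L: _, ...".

M: -1, L: 2, T: 3

Collect each base-dimension exponent across the product:
  M: (1) − (1) − (1) = -1
  L: (1) − (0) − (-1) = 2
  T: (-2) − (-3) − (-2) = 3
So the dimensions are [M⁻¹ L² T³].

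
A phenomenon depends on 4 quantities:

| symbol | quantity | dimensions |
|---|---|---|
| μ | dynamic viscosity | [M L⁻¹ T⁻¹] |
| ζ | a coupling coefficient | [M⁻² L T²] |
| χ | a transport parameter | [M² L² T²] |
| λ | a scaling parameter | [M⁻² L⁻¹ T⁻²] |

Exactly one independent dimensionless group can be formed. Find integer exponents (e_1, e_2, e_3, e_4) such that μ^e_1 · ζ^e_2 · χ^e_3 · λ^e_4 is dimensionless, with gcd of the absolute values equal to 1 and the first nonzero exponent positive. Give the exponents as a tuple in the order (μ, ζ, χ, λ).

M: e_1·(1) + e_2·(-2) + e_3·(2) + e_4·(-2) = 0
L: e_1·(-1) + e_2·(1) + e_3·(2) + e_4·(-1) = 0
T: e_1·(-1) + e_2·(2) + e_3·(2) + e_4·(-2) = 0
Solving this homogeneous linear system for the smallest-integer solution (first nonzero entry positive) gives (2, 1, 1, 1).

(2, 1, 1, 1)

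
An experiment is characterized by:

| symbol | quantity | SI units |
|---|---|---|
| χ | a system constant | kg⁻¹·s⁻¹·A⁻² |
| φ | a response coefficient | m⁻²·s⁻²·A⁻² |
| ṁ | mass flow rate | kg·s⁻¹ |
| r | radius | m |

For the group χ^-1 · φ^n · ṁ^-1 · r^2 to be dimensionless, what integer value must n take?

1

Balance the L exponent: (-2)·n from φ, plus −(0) − (0) + 2·(1) = 2 from the rest, must sum to zero.
-2n + 2 = 0, so n = 1.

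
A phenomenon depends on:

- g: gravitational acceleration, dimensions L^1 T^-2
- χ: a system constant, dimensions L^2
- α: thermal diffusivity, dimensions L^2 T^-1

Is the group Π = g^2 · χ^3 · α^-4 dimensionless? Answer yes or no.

Sum the exponent of each base dimension across the product:
  L: 2·[g]_L + 3·[χ]_L − 4·[α]_L = 2·(1) + 3·(2) − 4·(2) = 0
  T: 2·[g]_T + 3·[χ]_T − 4·[α]_T = 2·(-2) + 3·(0) − 4·(-1) = 0
All base exponents vanish — dimensionless.

yes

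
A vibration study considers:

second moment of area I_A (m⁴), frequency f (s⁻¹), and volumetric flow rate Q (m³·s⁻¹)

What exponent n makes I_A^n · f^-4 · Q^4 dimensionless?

Balance the L exponent: (4)·n from I_A, plus −4·(0) + 4·(3) = 12 from the rest, must sum to zero.
4n + 12 = 0, so n = -3.

-3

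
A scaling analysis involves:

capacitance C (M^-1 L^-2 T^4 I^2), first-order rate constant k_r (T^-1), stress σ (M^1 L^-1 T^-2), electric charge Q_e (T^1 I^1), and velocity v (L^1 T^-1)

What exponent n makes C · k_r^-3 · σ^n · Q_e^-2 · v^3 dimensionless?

Balance the M exponent: (1)·n from σ, plus (-1) − 3·(0) − 2·(0) + 3·(0) = -1 from the rest, must sum to zero.
n − 1 = 0, so n = 1.

1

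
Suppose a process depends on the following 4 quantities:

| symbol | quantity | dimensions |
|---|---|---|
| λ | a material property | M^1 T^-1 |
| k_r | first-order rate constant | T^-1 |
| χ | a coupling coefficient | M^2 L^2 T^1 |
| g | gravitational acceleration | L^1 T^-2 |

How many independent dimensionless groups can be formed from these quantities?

There are 4 variables and 3 base dimensions (M, L, T).
The dimension matrix has rank 3.
Independent dimensionless groups: 4 − 3 = 1.

1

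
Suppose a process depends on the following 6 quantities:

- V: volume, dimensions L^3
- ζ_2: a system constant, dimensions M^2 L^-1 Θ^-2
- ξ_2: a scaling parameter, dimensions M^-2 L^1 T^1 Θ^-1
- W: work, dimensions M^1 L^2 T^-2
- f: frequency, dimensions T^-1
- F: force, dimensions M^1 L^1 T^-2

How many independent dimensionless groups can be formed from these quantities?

There are 6 variables and 4 base dimensions (M, L, T, Θ).
The dimension matrix has rank 4.
Independent dimensionless groups: 6 − 4 = 2.

2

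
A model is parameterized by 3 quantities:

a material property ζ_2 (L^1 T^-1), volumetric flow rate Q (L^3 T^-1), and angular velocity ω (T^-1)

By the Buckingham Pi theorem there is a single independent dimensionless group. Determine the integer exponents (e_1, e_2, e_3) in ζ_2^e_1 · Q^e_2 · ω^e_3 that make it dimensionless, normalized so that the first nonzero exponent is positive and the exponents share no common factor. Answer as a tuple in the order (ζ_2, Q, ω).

(3, -1, -2)

L: e_1·(1) + e_2·(3) + e_3·(0) = 0
T: e_1·(-1) + e_2·(-1) + e_3·(-1) = 0
Solving this homogeneous linear system for the smallest-integer solution (first nonzero entry positive) gives (3, -1, -2).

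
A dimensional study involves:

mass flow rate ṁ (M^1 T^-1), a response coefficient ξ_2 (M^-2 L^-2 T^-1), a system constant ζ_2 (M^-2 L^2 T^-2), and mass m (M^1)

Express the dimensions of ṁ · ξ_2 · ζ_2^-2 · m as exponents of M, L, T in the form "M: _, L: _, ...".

Collect each base-dimension exponent across the product:
  M: (1) + (-2) − 2·(-2) + (1) = 4
  L: (0) + (-2) − 2·(2) + (0) = -6
  T: (-1) + (-1) − 2·(-2) + (0) = 2
So the dimensions are [M⁴ L⁻⁶ T²].

M: 4, L: -6, T: 2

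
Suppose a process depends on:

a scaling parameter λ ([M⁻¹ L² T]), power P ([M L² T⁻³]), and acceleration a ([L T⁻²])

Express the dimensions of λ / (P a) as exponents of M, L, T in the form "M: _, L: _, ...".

Collect each base-dimension exponent across the product:
  M: (-1) − (1) − (0) = -2
  L: (2) − (2) − (1) = -1
  T: (1) − (-3) − (-2) = 6
So the dimensions are [M⁻² L⁻¹ T⁶].

M: -2, L: -1, T: 6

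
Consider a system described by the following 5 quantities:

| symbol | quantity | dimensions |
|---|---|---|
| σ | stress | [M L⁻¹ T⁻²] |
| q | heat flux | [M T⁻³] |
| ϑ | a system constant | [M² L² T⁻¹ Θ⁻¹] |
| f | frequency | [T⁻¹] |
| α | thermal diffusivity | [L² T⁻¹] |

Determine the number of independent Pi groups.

1

There are 5 variables and 4 base dimensions (M, L, T, Θ).
The dimension matrix has rank 4.
Independent dimensionless groups: 5 − 4 = 1.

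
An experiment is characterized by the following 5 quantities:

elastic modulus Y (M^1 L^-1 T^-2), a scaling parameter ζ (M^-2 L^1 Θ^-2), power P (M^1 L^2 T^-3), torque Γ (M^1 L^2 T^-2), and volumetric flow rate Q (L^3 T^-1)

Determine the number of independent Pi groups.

1

There are 5 variables and 4 base dimensions (M, L, T, Θ).
The dimension matrix has rank 4.
Independent dimensionless groups: 5 − 4 = 1.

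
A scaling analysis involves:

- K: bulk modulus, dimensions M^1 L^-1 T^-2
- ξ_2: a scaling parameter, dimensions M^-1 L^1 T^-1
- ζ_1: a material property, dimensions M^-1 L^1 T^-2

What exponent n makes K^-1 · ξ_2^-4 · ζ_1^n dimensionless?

3

Balance the M exponent: (-1)·n from ζ_1, plus −(1) − 4·(-1) = 3 from the rest, must sum to zero.
−n + 3 = 0, so n = 3.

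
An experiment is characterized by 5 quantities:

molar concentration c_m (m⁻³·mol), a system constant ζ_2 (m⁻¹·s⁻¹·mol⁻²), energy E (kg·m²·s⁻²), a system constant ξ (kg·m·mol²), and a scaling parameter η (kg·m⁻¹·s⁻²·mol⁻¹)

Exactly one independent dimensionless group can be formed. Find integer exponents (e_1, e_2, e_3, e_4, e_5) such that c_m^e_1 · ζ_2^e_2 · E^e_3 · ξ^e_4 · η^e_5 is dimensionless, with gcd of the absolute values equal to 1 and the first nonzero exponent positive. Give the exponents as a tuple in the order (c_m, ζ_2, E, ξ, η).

M: e_1·(0) + e_2·(0) + e_3·(1) + e_4·(1) + e_5·(1) = 0
L: e_1·(-3) + e_2·(-1) + e_3·(2) + e_4·(1) + e_5·(-1) = 0
T: e_1·(0) + e_2·(-1) + e_3·(-2) + e_4·(0) + e_5·(-2) = 0
N: e_1·(1) + e_2·(-2) + e_3·(0) + e_4·(2) + e_5·(-1) = 0
Solving this homogeneous linear system for the smallest-integer solution (first nonzero entry positive) gives (1, 4, 1, 2, -3).

(1, 4, 1, 2, -3)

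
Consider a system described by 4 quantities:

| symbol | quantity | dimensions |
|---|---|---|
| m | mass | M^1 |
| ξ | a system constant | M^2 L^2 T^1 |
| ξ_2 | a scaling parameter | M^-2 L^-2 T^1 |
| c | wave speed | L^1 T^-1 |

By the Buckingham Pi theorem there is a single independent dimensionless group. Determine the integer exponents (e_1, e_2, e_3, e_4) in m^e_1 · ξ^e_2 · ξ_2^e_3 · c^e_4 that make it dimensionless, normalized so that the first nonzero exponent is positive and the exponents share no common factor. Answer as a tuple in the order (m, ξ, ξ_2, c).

(4, 1, 3, 4)

M: e_1·(1) + e_2·(2) + e_3·(-2) + e_4·(0) = 0
L: e_1·(0) + e_2·(2) + e_3·(-2) + e_4·(1) = 0
T: e_1·(0) + e_2·(1) + e_3·(1) + e_4·(-1) = 0
Solving this homogeneous linear system for the smallest-integer solution (first nonzero entry positive) gives (4, 1, 3, 4).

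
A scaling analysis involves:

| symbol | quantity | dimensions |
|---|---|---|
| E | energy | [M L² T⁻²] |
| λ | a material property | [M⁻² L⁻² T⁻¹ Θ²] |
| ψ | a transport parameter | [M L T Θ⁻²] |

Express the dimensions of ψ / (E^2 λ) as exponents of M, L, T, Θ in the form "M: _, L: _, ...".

M: 1, L: -1, T: 6, Θ: -4

Collect each base-dimension exponent across the product:
  M: −2·(1) − (-2) + (1) = 1
  L: −2·(2) − (-2) + (1) = -1
  T: −2·(-2) − (-1) + (1) = 6
  Θ: −2·(0) − (2) + (-2) = -4
So the dimensions are [M L⁻¹ T⁶ Θ⁻⁴].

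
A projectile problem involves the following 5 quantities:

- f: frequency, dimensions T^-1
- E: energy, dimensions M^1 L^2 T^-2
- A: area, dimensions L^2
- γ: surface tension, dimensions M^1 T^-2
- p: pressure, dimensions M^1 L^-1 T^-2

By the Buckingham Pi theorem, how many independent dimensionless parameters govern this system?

2

There are 5 variables and 3 base dimensions (M, L, T).
The dimension matrix has rank 3.
Independent dimensionless groups: 5 − 3 = 2.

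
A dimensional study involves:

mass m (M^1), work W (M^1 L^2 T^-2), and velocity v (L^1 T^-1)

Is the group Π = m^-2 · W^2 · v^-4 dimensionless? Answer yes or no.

Sum the exponent of each base dimension across the product:
  M: −2·[m]_M + 2·[W]_M − 4·[v]_M = −2·(1) + 2·(1) − 4·(0) = 0
  L: −2·[m]_L + 2·[W]_L − 4·[v]_L = −2·(0) + 2·(2) − 4·(1) = 0
  T: −2·[m]_T + 2·[W]_T − 4·[v]_T = −2·(0) + 2·(-2) − 4·(-1) = 0
  Θ: −2·[m]_Θ + 2·[W]_Θ − 4·[v]_Θ = −2·(0) + 2·(0) − 4·(0) = 0
  N: −2·[m]_N + 2·[W]_N − 4·[v]_N = −2·(0) + 2·(0) − 4·(0) = 0
All base exponents vanish — dimensionless.

yes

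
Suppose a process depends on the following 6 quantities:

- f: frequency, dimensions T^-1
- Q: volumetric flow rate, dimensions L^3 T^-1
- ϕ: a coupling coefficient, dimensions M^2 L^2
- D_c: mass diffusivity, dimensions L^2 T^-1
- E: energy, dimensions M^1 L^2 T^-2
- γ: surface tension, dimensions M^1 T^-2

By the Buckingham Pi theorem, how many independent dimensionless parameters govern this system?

There are 6 variables and 3 base dimensions (M, L, T).
The dimension matrix has rank 3.
Independent dimensionless groups: 6 − 3 = 3.

3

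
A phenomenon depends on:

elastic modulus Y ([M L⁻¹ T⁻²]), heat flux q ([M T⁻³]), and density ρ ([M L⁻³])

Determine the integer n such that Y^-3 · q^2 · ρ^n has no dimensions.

1

Balance the M exponent: (1)·n from ρ, plus −3·(1) + 2·(1) = -1 from the rest, must sum to zero.
n − 1 = 0, so n = 1.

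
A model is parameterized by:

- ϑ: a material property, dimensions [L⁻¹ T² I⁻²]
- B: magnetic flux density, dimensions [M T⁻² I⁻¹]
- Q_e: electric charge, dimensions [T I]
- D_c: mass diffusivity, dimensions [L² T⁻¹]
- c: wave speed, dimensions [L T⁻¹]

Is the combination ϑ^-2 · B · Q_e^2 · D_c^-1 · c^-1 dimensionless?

no

Sum the exponent of each base dimension across the product:
  M: −2·[ϑ]_M + [B]_M + 2·[Q_e]_M − [D_c]_M − [c]_M = −2·(0) + (1) + 2·(0) − (0) − (0) = 1
  L: −2·[ϑ]_L + [B]_L + 2·[Q_e]_L − [D_c]_L − [c]_L = −2·(-1) + (0) + 2·(0) − (2) − (1) = -1
  T: −2·[ϑ]_T + [B]_T + 2·[Q_e]_T − [D_c]_T − [c]_T = −2·(2) + (-2) + 2·(1) − (-1) − (-1) = -2
  I: −2·[ϑ]_I + [B]_I + 2·[Q_e]_I − [D_c]_I − [c]_I = −2·(-2) + (-1) + 2·(1) − (0) − (0) = 5
Net dimensions [M L⁻¹ T⁻² I⁵] ≠ [1] — not dimensionless.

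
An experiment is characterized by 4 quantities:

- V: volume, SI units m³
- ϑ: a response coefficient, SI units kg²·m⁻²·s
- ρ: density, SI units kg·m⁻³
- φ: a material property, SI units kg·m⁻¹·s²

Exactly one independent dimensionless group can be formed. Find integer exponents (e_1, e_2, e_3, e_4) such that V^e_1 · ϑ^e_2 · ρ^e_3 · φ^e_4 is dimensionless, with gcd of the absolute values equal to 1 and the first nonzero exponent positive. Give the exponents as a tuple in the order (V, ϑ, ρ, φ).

M: e_1·(0) + e_2·(2) + e_3·(1) + e_4·(1) = 0
L: e_1·(3) + e_2·(-2) + e_3·(-3) + e_4·(-1) = 0
T: e_1·(0) + e_2·(1) + e_3·(0) + e_4·(2) = 0
Solving this homogeneous linear system for the smallest-integer solution (first nonzero entry positive) gives (2, -2, 3, 1).

(2, -2, 3, 1)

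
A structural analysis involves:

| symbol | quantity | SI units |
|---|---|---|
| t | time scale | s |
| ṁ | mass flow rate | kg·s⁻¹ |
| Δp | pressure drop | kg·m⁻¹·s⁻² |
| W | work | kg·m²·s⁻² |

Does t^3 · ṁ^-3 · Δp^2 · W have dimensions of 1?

yes

Sum the exponent of each base dimension across the product:
  M: 3·[t]_M − 3·[ṁ]_M + 2·[Δp]_M + [W]_M = 3·(0) − 3·(1) + 2·(1) + (1) = 0
  L: 3·[t]_L − 3·[ṁ]_L + 2·[Δp]_L + [W]_L = 3·(0) − 3·(0) + 2·(-1) + (2) = 0
  T: 3·[t]_T − 3·[ṁ]_T + 2·[Δp]_T + [W]_T = 3·(1) − 3·(-1) + 2·(-2) + (-2) = 0
All base exponents vanish — dimensionless.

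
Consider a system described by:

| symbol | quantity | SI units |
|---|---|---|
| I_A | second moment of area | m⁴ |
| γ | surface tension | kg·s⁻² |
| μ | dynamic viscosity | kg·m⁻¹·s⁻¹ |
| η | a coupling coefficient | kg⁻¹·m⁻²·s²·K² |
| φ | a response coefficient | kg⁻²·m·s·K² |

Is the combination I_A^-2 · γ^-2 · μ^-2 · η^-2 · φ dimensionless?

no

Sum the exponent of each base dimension across the product:
  M: −2·[I_A]_M − 2·[γ]_M − 2·[μ]_M − 2·[η]_M + [φ]_M = −2·(0) − 2·(1) − 2·(1) − 2·(-1) + (-2) = -4
  L: −2·[I_A]_L − 2·[γ]_L − 2·[μ]_L − 2·[η]_L + [φ]_L = −2·(4) − 2·(0) − 2·(-1) − 2·(-2) + (1) = -1
  T: −2·[I_A]_T − 2·[γ]_T − 2·[μ]_T − 2·[η]_T + [φ]_T = −2·(0) − 2·(-2) − 2·(-1) − 2·(2) + (1) = 3
  Θ: −2·[I_A]_Θ − 2·[γ]_Θ − 2·[μ]_Θ − 2·[η]_Θ + [φ]_Θ = −2·(0) − 2·(0) − 2·(0) − 2·(2) + (2) = -2
Net dimensions [M⁻⁴ L⁻¹ T³ Θ⁻²] ≠ [1] — not dimensionless.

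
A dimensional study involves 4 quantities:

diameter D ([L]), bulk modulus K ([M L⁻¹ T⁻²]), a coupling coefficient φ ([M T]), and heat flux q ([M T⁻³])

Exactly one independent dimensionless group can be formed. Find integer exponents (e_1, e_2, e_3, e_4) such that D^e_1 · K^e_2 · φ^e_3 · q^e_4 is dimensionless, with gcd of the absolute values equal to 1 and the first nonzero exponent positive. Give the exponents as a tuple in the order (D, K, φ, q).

(4, 4, -1, -3)

M: e_1·(0) + e_2·(1) + e_3·(1) + e_4·(1) = 0
L: e_1·(1) + e_2·(-1) + e_3·(0) + e_4·(0) = 0
T: e_1·(0) + e_2·(-2) + e_3·(1) + e_4·(-3) = 0
Solving this homogeneous linear system for the smallest-integer solution (first nonzero entry positive) gives (4, 4, -1, -3).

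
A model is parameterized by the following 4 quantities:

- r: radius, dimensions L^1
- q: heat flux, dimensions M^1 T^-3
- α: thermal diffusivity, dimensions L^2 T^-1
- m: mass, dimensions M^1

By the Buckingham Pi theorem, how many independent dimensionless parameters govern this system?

1

There are 4 variables and 3 base dimensions (M, L, T).
The dimension matrix has rank 3.
Independent dimensionless groups: 4 − 3 = 1.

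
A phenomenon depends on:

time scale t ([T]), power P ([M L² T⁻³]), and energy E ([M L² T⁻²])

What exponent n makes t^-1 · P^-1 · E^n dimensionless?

1

Balance the M exponent: (1)·n from E, plus −(0) − (1) = -1 from the rest, must sum to zero.
n − 1 = 0, so n = 1.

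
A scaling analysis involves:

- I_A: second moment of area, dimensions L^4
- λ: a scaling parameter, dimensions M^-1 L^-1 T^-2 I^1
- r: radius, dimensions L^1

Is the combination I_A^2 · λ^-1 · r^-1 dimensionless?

Sum the exponent of each base dimension across the product:
  M: 2·[I_A]_M − [λ]_M − [r]_M = 2·(0) − (-1) − (0) = 1
  L: 2·[I_A]_L − [λ]_L − [r]_L = 2·(4) − (-1) − (1) = 8
  T: 2·[I_A]_T − [λ]_T − [r]_T = 2·(0) − (-2) − (0) = 2
  I: 2·[I_A]_I − [λ]_I − [r]_I = 2·(0) − (1) − (0) = -1
Net dimensions [M L⁸ T² I⁻¹] ≠ [1] — not dimensionless.

no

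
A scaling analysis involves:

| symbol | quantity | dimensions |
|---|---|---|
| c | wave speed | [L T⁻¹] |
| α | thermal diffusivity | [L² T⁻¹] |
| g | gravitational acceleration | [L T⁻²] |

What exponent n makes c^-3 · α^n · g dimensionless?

Balance the L exponent: (2)·n from α, plus −3·(1) + (1) = -2 from the rest, must sum to zero.
2n − 2 = 0, so n = 1.

1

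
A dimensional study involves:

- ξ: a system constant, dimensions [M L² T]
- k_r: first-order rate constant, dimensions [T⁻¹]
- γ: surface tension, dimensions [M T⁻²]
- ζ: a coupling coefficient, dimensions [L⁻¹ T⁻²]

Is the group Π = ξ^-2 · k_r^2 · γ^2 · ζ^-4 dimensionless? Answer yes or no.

yes

Sum the exponent of each base dimension across the product:
  M: −2·[ξ]_M + 2·[k_r]_M + 2·[γ]_M − 4·[ζ]_M = −2·(1) + 2·(0) + 2·(1) − 4·(0) = 0
  L: −2·[ξ]_L + 2·[k_r]_L + 2·[γ]_L − 4·[ζ]_L = −2·(2) + 2·(0) + 2·(0) − 4·(-1) = 0
  T: −2·[ξ]_T + 2·[k_r]_T + 2·[γ]_T − 4·[ζ]_T = −2·(1) + 2·(-1) + 2·(-2) − 4·(-2) = 0
All base exponents vanish — dimensionless.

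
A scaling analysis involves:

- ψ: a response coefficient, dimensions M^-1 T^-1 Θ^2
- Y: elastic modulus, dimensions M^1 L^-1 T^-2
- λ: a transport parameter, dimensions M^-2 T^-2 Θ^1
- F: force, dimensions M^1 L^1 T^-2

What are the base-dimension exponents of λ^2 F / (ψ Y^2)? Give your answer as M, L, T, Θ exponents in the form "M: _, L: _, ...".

Collect each base-dimension exponent across the product:
  M: −(-1) − 2·(1) + 2·(-2) + (1) = -4
  L: −(0) − 2·(-1) + 2·(0) + (1) = 3
  T: −(-1) − 2·(-2) + 2·(-2) + (-2) = -1
  Θ: −(2) − 2·(0) + 2·(1) + (0) = 0
So the dimensions are [M⁻⁴ L³ T⁻¹].

M: -4, L: 3, T: -1, Θ: 0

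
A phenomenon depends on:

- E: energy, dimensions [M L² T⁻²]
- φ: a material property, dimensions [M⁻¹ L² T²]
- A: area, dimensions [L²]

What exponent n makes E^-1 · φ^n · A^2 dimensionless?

-1

Balance the M exponent: (-1)·n from φ, plus −(1) + 2·(0) = -1 from the rest, must sum to zero.
−n − 1 = 0, so n = -1.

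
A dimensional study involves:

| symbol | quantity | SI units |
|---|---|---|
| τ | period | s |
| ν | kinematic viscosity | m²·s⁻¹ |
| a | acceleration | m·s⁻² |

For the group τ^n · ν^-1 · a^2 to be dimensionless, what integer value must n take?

Balance the T exponent: (1)·n from τ, plus −(-1) + 2·(-2) = -3 from the rest, must sum to zero.
n − 3 = 0, so n = 3.

3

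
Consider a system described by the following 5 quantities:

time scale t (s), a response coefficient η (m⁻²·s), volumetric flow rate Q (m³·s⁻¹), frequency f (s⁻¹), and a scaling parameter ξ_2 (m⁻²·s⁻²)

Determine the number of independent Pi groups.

3

There are 5 variables and 2 base dimensions (L, T).
The dimension matrix has rank 2.
Independent dimensionless groups: 5 − 2 = 3.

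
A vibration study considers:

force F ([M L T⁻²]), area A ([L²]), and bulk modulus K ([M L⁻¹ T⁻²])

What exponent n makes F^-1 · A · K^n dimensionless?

Balance the M exponent: (1)·n from K, plus −(1) + (0) = -1 from the rest, must sum to zero.
n − 1 = 0, so n = 1.

1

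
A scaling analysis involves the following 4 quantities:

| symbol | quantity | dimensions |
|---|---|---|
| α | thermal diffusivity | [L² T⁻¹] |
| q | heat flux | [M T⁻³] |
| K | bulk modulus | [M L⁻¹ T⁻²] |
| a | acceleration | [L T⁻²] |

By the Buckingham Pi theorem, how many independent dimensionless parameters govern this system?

There are 4 variables and 3 base dimensions (M, L, T).
The dimension matrix has rank 3.
Independent dimensionless groups: 4 − 3 = 1.

1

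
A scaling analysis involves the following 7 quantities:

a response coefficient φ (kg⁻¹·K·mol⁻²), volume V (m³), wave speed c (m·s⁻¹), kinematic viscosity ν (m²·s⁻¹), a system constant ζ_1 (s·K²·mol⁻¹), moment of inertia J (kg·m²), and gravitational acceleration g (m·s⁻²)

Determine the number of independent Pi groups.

2

There are 7 variables and 5 base dimensions (M, L, T, Θ, N).
The dimension matrix has rank 5.
Independent dimensionless groups: 7 − 5 = 2.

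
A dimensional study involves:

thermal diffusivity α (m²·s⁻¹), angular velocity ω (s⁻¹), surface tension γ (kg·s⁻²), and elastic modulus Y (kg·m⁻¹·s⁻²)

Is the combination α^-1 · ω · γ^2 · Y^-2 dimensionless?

yes

Sum the exponent of each base dimension across the product:
  M: −[α]_M + [ω]_M + 2·[γ]_M − 2·[Y]_M = −(0) + (0) + 2·(1) − 2·(1) = 0
  L: −[α]_L + [ω]_L + 2·[γ]_L − 2·[Y]_L = −(2) + (0) + 2·(0) − 2·(-1) = 0
  T: −[α]_T + [ω]_T + 2·[γ]_T − 2·[Y]_T = −(-1) + (-1) + 2·(-2) − 2·(-2) = 0
All base exponents vanish — dimensionless.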